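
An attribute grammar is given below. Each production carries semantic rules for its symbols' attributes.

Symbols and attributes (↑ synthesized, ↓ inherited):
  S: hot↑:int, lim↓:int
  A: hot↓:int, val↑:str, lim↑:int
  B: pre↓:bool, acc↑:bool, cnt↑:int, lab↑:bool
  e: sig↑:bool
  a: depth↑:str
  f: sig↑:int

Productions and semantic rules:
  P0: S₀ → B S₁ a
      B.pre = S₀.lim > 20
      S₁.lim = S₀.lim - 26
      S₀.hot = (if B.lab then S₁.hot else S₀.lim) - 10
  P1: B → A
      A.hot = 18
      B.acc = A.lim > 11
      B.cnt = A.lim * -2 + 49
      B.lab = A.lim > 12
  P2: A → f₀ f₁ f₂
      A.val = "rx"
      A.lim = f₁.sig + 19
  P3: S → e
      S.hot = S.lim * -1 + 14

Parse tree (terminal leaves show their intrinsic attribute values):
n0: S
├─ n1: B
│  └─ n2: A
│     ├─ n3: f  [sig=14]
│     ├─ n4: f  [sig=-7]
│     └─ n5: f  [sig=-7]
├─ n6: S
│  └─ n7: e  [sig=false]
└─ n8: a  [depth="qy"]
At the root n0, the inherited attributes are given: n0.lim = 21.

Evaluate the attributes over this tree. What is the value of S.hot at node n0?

1. n0.lim = 21  [given at root]
2. n1.pre = true  [S₀.lim > 20]
3. n2.hot = 18  [18]
4. n3.sig = 14  [terminal]
5. n4.sig = -7  [terminal]
6. n5.sig = -7  [terminal]
7. n2.val = "rx"  ["rx"]
8. n2.lim = 12  [f₁.sig + 19]
9. n1.acc = true  [A.lim > 11]
10. n1.cnt = 25  [A.lim * -2 + 49]
11. n1.lab = false  [A.lim > 12]
12. n6.lim = -5  [S₀.lim - 26]
13. n7.sig = false  [terminal]
14. n6.hot = 19  [S.lim * -1 + 14]
15. n8.depth = "qy"  [terminal]
16. n0.hot = 11  [(if B.lab then S₁.hot else S₀.lim) - 10]

11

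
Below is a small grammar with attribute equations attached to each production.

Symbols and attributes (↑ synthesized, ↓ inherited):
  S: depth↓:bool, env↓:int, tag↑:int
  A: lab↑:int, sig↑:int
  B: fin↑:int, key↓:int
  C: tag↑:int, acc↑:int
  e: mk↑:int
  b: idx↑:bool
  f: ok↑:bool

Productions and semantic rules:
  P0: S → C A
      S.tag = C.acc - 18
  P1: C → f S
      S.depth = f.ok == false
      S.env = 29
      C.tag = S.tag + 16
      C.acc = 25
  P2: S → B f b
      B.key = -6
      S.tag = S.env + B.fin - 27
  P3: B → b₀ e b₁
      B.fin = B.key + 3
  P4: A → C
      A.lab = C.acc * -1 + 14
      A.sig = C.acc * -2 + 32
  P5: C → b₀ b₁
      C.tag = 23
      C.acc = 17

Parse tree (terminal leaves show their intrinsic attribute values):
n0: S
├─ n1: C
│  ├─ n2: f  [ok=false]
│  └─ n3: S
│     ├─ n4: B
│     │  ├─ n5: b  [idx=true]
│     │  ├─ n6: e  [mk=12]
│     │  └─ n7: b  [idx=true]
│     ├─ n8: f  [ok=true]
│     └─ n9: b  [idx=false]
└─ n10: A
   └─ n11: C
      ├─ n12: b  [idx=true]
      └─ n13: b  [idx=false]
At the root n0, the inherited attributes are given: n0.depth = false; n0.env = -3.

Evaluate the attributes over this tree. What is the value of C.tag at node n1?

15

1. n0.depth = false  [given at root]
2. n0.env = -3  [given at root]
3. n2.ok = false  [terminal]
4. n3.depth = true  [f.ok == false]
5. n3.env = 29  [29]
6. n4.key = -6  [-6]
7. n5.idx = true  [terminal]
8. n6.mk = 12  [terminal]
9. n7.idx = true  [terminal]
10. n4.fin = -3  [B.key + 3]
11. n8.ok = true  [terminal]
12. n9.idx = false  [terminal]
13. n3.tag = -1  [S.env + B.fin - 27]
14. n1.tag = 15  [S.tag + 16]
15. n1.acc = 25  [25]
16. n12.idx = true  [terminal]
17. n13.idx = false  [terminal]
18. n11.tag = 23  [23]
19. n11.acc = 17  [17]
20. n10.lab = -3  [C.acc * -1 + 14]
21. n10.sig = -2  [C.acc * -2 + 32]
22. n0.tag = 7  [C.acc - 18]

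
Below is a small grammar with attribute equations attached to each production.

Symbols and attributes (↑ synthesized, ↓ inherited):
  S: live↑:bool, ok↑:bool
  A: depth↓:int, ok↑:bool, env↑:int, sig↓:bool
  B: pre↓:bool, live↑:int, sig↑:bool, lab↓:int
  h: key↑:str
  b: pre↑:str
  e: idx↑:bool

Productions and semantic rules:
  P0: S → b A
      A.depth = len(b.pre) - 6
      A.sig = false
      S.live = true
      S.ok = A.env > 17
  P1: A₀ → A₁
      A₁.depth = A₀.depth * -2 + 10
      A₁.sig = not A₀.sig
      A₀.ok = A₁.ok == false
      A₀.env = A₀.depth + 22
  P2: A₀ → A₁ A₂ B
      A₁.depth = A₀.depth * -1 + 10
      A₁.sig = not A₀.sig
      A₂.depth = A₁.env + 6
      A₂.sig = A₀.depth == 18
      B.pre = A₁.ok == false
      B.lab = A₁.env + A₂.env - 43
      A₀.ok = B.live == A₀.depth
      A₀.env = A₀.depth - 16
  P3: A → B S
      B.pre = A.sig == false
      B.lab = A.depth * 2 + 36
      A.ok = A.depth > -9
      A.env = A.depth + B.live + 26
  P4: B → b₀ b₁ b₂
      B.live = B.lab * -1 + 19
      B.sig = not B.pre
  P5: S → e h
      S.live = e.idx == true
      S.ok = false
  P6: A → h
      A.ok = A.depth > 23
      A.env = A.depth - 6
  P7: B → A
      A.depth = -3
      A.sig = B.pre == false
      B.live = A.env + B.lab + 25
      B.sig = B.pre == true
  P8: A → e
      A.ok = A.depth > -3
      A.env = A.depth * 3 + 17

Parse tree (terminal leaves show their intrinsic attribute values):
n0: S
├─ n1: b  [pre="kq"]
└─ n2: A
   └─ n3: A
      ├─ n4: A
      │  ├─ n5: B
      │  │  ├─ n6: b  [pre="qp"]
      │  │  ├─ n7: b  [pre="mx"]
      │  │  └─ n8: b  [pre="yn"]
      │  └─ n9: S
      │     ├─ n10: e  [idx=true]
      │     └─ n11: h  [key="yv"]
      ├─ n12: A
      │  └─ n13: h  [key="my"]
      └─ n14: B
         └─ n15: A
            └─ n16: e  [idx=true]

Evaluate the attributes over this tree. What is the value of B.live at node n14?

1. n1.pre = "kq"  [terminal]
2. n2.depth = -4  [len(b.pre) - 6]
3. n2.sig = false  [false]
4. n3.depth = 18  [A₀.depth * -2 + 10]
5. n3.sig = true  [not A₀.sig]
6. n4.depth = -8  [A₀.depth * -1 + 10]
7. n4.sig = false  [not A₀.sig]
8. n5.pre = true  [A.sig == false]
9. n5.lab = 20  [A.depth * 2 + 36]
10. n6.pre = "qp"  [terminal]
11. n7.pre = "mx"  [terminal]
12. n8.pre = "yn"  [terminal]
13. n5.live = -1  [B.lab * -1 + 19]
14. n5.sig = false  [not B.pre]
15. n10.idx = true  [terminal]
16. n11.key = "yv"  [terminal]
17. n9.live = true  [e.idx == true]
18. n9.ok = false  [false]
19. n4.ok = true  [A.depth > -9]
20. n4.env = 17  [A.depth + B.live + 26]
21. n12.depth = 23  [A₁.env + 6]
22. n12.sig = true  [A₀.depth == 18]
23. n13.key = "my"  [terminal]
24. n12.ok = false  [A.depth > 23]
25. n12.env = 17  [A.depth - 6]
26. n14.pre = false  [A₁.ok == false]
27. n14.lab = -9  [A₁.env + A₂.env - 43]
28. n15.depth = -3  [-3]
29. n15.sig = true  [B.pre == false]
30. n16.idx = true  [terminal]
31. n15.ok = false  [A.depth > -3]
32. n15.env = 8  [A.depth * 3 + 17]
33. n14.live = 24  [A.env + B.lab + 25]
34. n14.sig = false  [B.pre == true]
35. n3.ok = false  [B.live == A₀.depth]
36. n3.env = 2  [A₀.depth - 16]
37. n2.ok = true  [A₁.ok == false]
38. n2.env = 18  [A₀.depth + 22]
39. n0.live = true  [true]
40. n0.ok = true  [A.env > 17]

24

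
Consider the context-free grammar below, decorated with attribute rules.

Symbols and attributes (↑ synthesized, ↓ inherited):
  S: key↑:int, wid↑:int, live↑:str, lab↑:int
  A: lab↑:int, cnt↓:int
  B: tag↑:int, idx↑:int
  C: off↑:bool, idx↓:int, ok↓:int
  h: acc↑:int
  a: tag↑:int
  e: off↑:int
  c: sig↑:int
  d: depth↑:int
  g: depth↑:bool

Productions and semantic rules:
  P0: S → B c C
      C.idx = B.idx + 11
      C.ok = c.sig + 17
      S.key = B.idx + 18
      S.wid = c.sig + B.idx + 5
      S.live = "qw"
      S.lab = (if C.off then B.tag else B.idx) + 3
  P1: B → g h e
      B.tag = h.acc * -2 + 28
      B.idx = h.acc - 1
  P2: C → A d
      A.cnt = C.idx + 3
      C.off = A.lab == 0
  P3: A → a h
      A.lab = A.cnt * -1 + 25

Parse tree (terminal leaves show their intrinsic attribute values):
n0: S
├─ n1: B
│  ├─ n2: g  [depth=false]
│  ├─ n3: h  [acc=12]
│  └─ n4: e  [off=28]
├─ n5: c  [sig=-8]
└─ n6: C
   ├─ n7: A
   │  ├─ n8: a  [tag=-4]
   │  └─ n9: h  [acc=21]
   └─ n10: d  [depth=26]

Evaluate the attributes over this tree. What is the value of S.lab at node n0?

1. n2.depth = false  [terminal]
2. n3.acc = 12  [terminal]
3. n4.off = 28  [terminal]
4. n1.tag = 4  [h.acc * -2 + 28]
5. n1.idx = 11  [h.acc - 1]
6. n5.sig = -8  [terminal]
7. n6.idx = 22  [B.idx + 11]
8. n6.ok = 9  [c.sig + 17]
9. n7.cnt = 25  [C.idx + 3]
10. n8.tag = -4  [terminal]
11. n9.acc = 21  [terminal]
12. n7.lab = 0  [A.cnt * -1 + 25]
13. n10.depth = 26  [terminal]
14. n6.off = true  [A.lab == 0]
15. n0.key = 29  [B.idx + 18]
16. n0.wid = 8  [c.sig + B.idx + 5]
17. n0.live = "qw"  ["qw"]
18. n0.lab = 7  [(if C.off then B.tag else B.idx) + 3]

7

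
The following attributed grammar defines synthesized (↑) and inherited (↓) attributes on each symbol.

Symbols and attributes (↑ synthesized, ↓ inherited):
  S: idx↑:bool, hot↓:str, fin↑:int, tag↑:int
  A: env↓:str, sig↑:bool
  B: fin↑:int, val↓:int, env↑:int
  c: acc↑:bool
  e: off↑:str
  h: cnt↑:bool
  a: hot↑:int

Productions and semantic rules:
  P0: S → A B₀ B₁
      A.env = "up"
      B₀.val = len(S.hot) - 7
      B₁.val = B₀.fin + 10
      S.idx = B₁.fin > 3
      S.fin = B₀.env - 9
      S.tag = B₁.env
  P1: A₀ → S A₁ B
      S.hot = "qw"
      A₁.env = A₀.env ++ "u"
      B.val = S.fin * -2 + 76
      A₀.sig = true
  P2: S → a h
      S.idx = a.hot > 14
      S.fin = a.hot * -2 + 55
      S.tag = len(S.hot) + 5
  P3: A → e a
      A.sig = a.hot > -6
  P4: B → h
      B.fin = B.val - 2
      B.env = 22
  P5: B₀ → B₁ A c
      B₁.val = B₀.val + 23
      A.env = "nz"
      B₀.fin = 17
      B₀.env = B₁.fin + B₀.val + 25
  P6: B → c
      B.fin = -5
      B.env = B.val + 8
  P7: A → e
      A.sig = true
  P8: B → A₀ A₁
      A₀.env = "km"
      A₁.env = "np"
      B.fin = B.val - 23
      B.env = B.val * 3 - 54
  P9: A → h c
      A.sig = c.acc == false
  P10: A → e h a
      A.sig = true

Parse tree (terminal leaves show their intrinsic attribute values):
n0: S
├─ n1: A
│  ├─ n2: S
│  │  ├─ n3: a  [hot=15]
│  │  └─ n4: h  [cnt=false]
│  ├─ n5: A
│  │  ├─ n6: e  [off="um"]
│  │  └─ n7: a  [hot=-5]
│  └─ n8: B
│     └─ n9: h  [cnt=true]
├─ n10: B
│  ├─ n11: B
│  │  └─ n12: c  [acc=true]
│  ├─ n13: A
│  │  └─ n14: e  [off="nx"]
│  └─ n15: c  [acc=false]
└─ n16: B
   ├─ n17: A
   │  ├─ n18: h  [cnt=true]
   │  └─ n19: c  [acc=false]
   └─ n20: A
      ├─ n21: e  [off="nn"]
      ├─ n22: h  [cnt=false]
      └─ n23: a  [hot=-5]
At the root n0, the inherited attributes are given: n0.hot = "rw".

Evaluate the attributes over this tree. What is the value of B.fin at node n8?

1. n0.hot = "rw"  [given at root]
2. n1.env = "up"  ["up"]
3. n2.hot = "qw"  ["qw"]
4. n3.hot = 15  [terminal]
5. n4.cnt = false  [terminal]
6. n2.idx = true  [a.hot > 14]
7. n2.fin = 25  [a.hot * -2 + 55]
8. n2.tag = 7  [len(S.hot) + 5]
9. n5.env = "upu"  [A₀.env ++ "u"]
10. n6.off = "um"  [terminal]
11. n7.hot = -5  [terminal]
12. n5.sig = true  [a.hot > -6]
13. n8.val = 26  [S.fin * -2 + 76]
14. n9.cnt = true  [terminal]
15. n8.fin = 24  [B.val - 2]
16. n8.env = 22  [22]
17. n1.sig = true  [true]
18. n10.val = -5  [len(S.hot) - 7]
19. n11.val = 18  [B₀.val + 23]
20. n12.acc = true  [terminal]
21. n11.fin = -5  [-5]
22. n11.env = 26  [B.val + 8]
23. n13.env = "nz"  ["nz"]
24. n14.off = "nx"  [terminal]
25. n13.sig = true  [true]
26. n15.acc = false  [terminal]
27. n10.fin = 17  [17]
28. n10.env = 15  [B₁.fin + B₀.val + 25]
29. n16.val = 27  [B₀.fin + 10]
30. n17.env = "km"  ["km"]
31. n18.cnt = true  [terminal]
32. n19.acc = false  [terminal]
33. n17.sig = true  [c.acc == false]
34. n20.env = "np"  ["np"]
35. n21.off = "nn"  [terminal]
36. n22.cnt = false  [terminal]
37. n23.hot = -5  [terminal]
38. n20.sig = true  [true]
39. n16.fin = 4  [B.val - 23]
40. n16.env = 27  [B.val * 3 - 54]
41. n0.idx = true  [B₁.fin > 3]
42. n0.fin = 6  [B₀.env - 9]
43. n0.tag = 27  [B₁.env]

24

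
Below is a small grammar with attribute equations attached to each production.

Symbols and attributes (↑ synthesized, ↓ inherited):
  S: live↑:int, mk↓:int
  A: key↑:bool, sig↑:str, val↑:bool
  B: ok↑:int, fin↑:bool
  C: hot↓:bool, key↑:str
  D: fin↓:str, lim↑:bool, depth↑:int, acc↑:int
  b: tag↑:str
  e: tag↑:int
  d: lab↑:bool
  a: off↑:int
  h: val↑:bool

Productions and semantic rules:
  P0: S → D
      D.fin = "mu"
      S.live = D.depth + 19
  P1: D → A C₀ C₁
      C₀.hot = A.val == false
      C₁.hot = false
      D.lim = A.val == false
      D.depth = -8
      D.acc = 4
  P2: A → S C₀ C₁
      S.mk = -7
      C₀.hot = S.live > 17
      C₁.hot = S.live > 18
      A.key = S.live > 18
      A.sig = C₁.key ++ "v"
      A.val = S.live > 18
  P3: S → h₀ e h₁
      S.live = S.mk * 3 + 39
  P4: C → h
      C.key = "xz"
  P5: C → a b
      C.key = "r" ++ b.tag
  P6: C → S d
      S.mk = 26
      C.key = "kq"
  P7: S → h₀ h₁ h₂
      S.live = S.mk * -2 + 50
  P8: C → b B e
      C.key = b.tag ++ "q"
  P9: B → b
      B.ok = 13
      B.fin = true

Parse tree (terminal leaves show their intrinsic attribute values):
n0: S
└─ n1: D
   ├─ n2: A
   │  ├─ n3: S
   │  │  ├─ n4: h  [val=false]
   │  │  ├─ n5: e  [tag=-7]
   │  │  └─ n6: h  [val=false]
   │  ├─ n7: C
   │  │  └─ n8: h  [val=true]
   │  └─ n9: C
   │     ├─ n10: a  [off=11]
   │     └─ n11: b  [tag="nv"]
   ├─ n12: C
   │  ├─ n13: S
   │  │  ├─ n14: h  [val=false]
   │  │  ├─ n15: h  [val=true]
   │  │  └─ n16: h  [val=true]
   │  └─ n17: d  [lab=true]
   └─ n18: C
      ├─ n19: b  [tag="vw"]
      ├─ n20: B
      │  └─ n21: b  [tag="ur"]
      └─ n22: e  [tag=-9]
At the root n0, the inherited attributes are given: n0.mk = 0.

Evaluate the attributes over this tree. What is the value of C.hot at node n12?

true

1. n0.mk = 0  [given at root]
2. n1.fin = "mu"  ["mu"]
3. n3.mk = -7  [-7]
4. n4.val = false  [terminal]
5. n5.tag = -7  [terminal]
6. n6.val = false  [terminal]
7. n3.live = 18  [S.mk * 3 + 39]
8. n7.hot = true  [S.live > 17]
9. n8.val = true  [terminal]
10. n7.key = "xz"  ["xz"]
11. n9.hot = false  [S.live > 18]
12. n10.off = 11  [terminal]
13. n11.tag = "nv"  [terminal]
14. n9.key = "rnv"  ["r" ++ b.tag]
15. n2.key = false  [S.live > 18]
16. n2.sig = "rnvv"  [C₁.key ++ "v"]
17. n2.val = false  [S.live > 18]
18. n12.hot = true  [A.val == false]
19. n13.mk = 26  [26]
20. n14.val = false  [terminal]
21. n15.val = true  [terminal]
22. n16.val = true  [terminal]
23. n13.live = -2  [S.mk * -2 + 50]
24. n17.lab = true  [terminal]
25. n12.key = "kq"  ["kq"]
26. n18.hot = false  [false]
27. n19.tag = "vw"  [terminal]
28. n21.tag = "ur"  [terminal]
29. n20.ok = 13  [13]
30. n20.fin = true  [true]
31. n22.tag = -9  [terminal]
32. n18.key = "vwq"  [b.tag ++ "q"]
33. n1.lim = true  [A.val == false]
34. n1.depth = -8  [-8]
35. n1.acc = 4  [4]
36. n0.live = 11  [D.depth + 19]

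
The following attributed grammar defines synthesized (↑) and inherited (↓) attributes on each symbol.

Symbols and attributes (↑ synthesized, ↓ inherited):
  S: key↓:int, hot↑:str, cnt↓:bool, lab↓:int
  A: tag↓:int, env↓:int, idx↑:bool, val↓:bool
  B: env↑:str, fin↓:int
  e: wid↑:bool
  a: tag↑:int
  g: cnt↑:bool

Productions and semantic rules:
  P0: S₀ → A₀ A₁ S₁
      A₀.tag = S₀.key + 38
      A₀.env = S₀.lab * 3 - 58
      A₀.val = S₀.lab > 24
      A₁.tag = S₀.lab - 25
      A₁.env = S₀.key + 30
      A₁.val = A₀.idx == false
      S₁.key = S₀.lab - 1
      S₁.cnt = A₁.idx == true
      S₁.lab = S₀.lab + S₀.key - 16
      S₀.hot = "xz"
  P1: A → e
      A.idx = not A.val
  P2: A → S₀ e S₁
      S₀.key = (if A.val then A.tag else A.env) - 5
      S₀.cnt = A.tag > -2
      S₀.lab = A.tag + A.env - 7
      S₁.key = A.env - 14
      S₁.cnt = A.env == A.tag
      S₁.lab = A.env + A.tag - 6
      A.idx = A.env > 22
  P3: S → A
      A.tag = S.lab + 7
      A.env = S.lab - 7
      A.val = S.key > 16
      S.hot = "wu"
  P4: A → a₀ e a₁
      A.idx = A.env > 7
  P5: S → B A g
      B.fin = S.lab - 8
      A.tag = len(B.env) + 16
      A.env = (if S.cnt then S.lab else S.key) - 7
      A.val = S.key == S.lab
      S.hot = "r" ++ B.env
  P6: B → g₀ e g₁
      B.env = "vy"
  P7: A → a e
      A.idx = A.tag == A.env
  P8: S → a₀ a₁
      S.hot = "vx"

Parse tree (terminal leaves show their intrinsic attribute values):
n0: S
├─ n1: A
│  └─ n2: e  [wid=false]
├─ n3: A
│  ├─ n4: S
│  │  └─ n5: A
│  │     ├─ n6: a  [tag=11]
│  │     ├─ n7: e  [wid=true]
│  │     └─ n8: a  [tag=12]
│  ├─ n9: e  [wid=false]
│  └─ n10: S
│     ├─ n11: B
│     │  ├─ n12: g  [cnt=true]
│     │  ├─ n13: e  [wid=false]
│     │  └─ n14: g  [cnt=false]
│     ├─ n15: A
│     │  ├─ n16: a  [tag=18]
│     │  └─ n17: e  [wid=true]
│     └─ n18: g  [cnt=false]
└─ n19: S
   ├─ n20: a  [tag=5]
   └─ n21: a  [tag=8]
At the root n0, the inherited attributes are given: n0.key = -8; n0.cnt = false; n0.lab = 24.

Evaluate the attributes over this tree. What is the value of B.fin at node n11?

1. n0.key = -8  [given at root]
2. n0.cnt = false  [given at root]
3. n0.lab = 24  [given at root]
4. n1.tag = 30  [S₀.key + 38]
5. n1.env = 14  [S₀.lab * 3 - 58]
6. n1.val = false  [S₀.lab > 24]
7. n2.wid = false  [terminal]
8. n1.idx = true  [not A.val]
9. n3.tag = -1  [S₀.lab - 25]
10. n3.env = 22  [S₀.key + 30]
11. n3.val = false  [A₀.idx == false]
12. n4.key = 17  [(if A.val then A.tag else A.env) - 5]
13. n4.cnt = true  [A.tag > -2]
14. n4.lab = 14  [A.tag + A.env - 7]
15. n5.tag = 21  [S.lab + 7]
16. n5.env = 7  [S.lab - 7]
17. n5.val = true  [S.key > 16]
18. n6.tag = 11  [terminal]
19. n7.wid = true  [terminal]
20. n8.tag = 12  [terminal]
21. n5.idx = false  [A.env > 7]
22. n4.hot = "wu"  ["wu"]
23. n9.wid = false  [terminal]
24. n10.key = 8  [A.env - 14]
25. n10.cnt = false  [A.env == A.tag]
26. n10.lab = 15  [A.env + A.tag - 6]
27. n11.fin = 7  [S.lab - 8]
28. n12.cnt = true  [terminal]
29. n13.wid = false  [terminal]
30. n14.cnt = false  [terminal]
31. n11.env = "vy"  ["vy"]
32. n15.tag = 18  [len(B.env) + 16]
33. n15.env = 1  [(if S.cnt then S.lab else S.key) - 7]
34. n15.val = false  [S.key == S.lab]
35. n16.tag = 18  [terminal]
36. n17.wid = true  [terminal]
37. n15.idx = false  [A.tag == A.env]
38. n18.cnt = false  [terminal]
39. n10.hot = "rvy"  ["r" ++ B.env]
40. n3.idx = false  [A.env > 22]
41. n19.key = 23  [S₀.lab - 1]
42. n19.cnt = false  [A₁.idx == true]
43. n19.lab = 0  [S₀.lab + S₀.key - 16]
44. n20.tag = 5  [terminal]
45. n21.tag = 8  [terminal]
46. n19.hot = "vx"  ["vx"]
47. n0.hot = "xz"  ["xz"]

7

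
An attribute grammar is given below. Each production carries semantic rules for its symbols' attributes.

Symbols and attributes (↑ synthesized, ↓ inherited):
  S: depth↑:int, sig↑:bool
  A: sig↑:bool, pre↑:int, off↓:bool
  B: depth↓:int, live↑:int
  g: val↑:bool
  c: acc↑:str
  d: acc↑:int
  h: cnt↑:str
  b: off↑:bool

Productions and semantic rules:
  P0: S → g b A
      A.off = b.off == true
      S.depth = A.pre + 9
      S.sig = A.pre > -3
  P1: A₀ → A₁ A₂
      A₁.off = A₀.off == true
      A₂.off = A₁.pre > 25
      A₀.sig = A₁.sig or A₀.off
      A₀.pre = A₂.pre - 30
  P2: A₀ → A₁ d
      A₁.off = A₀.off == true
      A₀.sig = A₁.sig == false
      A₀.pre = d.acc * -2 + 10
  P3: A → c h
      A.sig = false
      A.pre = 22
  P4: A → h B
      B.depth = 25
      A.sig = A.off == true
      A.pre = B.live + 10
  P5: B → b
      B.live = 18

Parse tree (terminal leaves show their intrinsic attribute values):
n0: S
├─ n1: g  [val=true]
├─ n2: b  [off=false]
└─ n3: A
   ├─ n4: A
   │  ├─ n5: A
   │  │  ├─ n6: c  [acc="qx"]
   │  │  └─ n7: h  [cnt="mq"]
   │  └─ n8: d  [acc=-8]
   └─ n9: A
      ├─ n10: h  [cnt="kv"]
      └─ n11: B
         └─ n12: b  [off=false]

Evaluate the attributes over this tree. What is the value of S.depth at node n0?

7

1. n1.val = true  [terminal]
2. n2.off = false  [terminal]
3. n3.off = false  [b.off == true]
4. n4.off = false  [A₀.off == true]
5. n5.off = false  [A₀.off == true]
6. n6.acc = "qx"  [terminal]
7. n7.cnt = "mq"  [terminal]
8. n5.sig = false  [false]
9. n5.pre = 22  [22]
10. n8.acc = -8  [terminal]
11. n4.sig = true  [A₁.sig == false]
12. n4.pre = 26  [d.acc * -2 + 10]
13. n9.off = true  [A₁.pre > 25]
14. n10.cnt = "kv"  [terminal]
15. n11.depth = 25  [25]
16. n12.off = false  [terminal]
17. n11.live = 18  [18]
18. n9.sig = true  [A.off == true]
19. n9.pre = 28  [B.live + 10]
20. n3.sig = true  [A₁.sig or A₀.off]
21. n3.pre = -2  [A₂.pre - 30]
22. n0.depth = 7  [A.pre + 9]
23. n0.sig = true  [A.pre > -3]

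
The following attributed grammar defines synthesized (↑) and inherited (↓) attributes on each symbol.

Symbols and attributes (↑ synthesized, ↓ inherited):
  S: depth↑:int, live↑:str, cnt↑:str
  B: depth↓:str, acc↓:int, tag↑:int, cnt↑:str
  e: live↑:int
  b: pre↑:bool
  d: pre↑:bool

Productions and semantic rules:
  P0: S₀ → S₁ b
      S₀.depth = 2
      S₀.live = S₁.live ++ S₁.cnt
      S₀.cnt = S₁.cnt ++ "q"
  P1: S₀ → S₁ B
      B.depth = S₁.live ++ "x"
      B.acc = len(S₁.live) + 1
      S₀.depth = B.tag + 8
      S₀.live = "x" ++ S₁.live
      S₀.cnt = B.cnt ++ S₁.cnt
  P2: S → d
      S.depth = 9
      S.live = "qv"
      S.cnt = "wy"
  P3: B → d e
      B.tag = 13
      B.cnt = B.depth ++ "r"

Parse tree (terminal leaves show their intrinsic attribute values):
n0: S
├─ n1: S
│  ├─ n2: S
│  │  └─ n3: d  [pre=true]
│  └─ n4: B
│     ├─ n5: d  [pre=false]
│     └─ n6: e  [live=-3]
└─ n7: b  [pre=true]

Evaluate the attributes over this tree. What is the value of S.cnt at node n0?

"qvxrwyq"

1. n3.pre = true  [terminal]
2. n2.depth = 9  [9]
3. n2.live = "qv"  ["qv"]
4. n2.cnt = "wy"  ["wy"]
5. n4.depth = "qvx"  [S₁.live ++ "x"]
6. n4.acc = 3  [len(S₁.live) + 1]
7. n5.pre = false  [terminal]
8. n6.live = -3  [terminal]
9. n4.tag = 13  [13]
10. n4.cnt = "qvxr"  [B.depth ++ "r"]
11. n1.depth = 21  [B.tag + 8]
12. n1.live = "xqv"  ["x" ++ S₁.live]
13. n1.cnt = "qvxrwy"  [B.cnt ++ S₁.cnt]
14. n7.pre = true  [terminal]
15. n0.depth = 2  [2]
16. n0.live = "xqvqvxrwy"  [S₁.live ++ S₁.cnt]
17. n0.cnt = "qvxrwyq"  [S₁.cnt ++ "q"]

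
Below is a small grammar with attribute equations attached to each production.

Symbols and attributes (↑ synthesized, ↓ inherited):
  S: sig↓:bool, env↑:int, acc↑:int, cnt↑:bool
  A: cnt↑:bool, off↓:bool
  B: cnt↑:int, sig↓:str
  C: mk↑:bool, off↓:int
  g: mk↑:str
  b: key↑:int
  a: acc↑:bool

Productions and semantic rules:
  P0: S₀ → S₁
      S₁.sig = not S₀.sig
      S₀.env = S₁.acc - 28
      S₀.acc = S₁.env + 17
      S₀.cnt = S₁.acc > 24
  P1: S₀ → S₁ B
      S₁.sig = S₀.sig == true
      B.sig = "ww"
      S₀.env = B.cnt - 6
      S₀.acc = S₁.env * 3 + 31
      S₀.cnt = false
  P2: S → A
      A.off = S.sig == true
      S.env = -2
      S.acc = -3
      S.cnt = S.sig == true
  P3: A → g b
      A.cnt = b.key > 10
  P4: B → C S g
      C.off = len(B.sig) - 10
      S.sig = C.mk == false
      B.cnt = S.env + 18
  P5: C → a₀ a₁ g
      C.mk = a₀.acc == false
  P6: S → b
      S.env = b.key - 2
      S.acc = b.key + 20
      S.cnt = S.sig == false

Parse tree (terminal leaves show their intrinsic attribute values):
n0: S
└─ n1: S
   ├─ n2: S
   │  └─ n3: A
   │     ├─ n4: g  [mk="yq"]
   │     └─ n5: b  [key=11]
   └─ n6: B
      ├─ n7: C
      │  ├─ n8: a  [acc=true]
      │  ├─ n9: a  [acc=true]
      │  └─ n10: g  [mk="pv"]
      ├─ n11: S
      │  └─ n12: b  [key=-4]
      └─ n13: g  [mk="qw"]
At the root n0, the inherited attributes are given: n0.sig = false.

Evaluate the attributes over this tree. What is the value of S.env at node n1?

1. n0.sig = false  [given at root]
2. n1.sig = true  [not S₀.sig]
3. n2.sig = true  [S₀.sig == true]
4. n3.off = true  [S.sig == true]
5. n4.mk = "yq"  [terminal]
6. n5.key = 11  [terminal]
7. n3.cnt = true  [b.key > 10]
8. n2.env = -2  [-2]
9. n2.acc = -3  [-3]
10. n2.cnt = true  [S.sig == true]
11. n6.sig = "ww"  ["ww"]
12. n7.off = -8  [len(B.sig) - 10]
13. n8.acc = true  [terminal]
14. n9.acc = true  [terminal]
15. n10.mk = "pv"  [terminal]
16. n7.mk = false  [a₀.acc == false]
17. n11.sig = true  [C.mk == false]
18. n12.key = -4  [terminal]
19. n11.env = -6  [b.key - 2]
20. n11.acc = 16  [b.key + 20]
21. n11.cnt = false  [S.sig == false]
22. n13.mk = "qw"  [terminal]
23. n6.cnt = 12  [S.env + 18]
24. n1.env = 6  [B.cnt - 6]
25. n1.acc = 25  [S₁.env * 3 + 31]
26. n1.cnt = false  [false]
27. n0.env = -3  [S₁.acc - 28]
28. n0.acc = 23  [S₁.env + 17]
29. n0.cnt = true  [S₁.acc > 24]

6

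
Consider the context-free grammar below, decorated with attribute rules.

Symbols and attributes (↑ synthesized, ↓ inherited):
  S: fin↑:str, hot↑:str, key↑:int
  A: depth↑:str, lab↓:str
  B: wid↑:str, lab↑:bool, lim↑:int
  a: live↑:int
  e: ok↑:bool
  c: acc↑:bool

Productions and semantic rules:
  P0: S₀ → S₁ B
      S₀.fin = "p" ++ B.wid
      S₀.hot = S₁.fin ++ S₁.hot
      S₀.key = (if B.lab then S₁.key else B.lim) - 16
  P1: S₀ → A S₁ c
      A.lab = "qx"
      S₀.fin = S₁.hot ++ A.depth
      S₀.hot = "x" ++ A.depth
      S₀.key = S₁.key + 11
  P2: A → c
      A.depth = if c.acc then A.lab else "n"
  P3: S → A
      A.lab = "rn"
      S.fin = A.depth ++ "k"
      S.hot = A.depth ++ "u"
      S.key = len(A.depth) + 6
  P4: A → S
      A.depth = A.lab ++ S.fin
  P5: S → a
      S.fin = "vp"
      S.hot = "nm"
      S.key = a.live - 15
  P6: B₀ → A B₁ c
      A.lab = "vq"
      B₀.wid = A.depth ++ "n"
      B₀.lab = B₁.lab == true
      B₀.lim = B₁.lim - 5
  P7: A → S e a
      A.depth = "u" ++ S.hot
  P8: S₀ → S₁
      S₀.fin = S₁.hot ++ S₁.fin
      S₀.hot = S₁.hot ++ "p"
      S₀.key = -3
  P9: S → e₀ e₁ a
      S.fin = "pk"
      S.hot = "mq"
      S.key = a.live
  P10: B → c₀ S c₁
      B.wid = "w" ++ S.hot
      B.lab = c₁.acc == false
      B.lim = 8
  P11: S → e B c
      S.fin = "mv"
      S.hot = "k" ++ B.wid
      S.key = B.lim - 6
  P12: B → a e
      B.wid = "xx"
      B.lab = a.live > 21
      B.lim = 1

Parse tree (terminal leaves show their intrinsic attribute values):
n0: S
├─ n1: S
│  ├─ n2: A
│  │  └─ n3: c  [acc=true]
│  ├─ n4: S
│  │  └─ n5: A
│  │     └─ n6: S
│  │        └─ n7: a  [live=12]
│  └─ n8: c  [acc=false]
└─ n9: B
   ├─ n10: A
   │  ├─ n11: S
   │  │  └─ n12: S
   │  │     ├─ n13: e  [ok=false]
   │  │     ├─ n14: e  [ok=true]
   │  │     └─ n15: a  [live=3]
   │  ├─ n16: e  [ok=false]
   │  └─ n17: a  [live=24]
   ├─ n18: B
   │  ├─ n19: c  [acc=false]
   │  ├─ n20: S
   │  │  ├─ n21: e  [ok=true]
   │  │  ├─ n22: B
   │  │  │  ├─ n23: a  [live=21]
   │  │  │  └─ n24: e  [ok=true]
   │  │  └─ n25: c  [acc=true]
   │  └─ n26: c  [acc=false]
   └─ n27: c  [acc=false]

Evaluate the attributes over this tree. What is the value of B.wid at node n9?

1. n2.lab = "qx"  ["qx"]
2. n3.acc = true  [terminal]
3. n2.depth = "qx"  [if c.acc then A.lab else "n"]
4. n5.lab = "rn"  ["rn"]
5. n7.live = 12  [terminal]
6. n6.fin = "vp"  ["vp"]
7. n6.hot = "nm"  ["nm"]
8. n6.key = -3  [a.live - 15]
9. n5.depth = "rnvp"  [A.lab ++ S.fin]
10. n4.fin = "rnvpk"  [A.depth ++ "k"]
11. n4.hot = "rnvpu"  [A.depth ++ "u"]
12. n4.key = 10  [len(A.depth) + 6]
13. n8.acc = false  [terminal]
14. n1.fin = "rnvpuqx"  [S₁.hot ++ A.depth]
15. n1.hot = "xqx"  ["x" ++ A.depth]
16. n1.key = 21  [S₁.key + 11]
17. n10.lab = "vq"  ["vq"]
18. n13.ok = false  [terminal]
19. n14.ok = true  [terminal]
20. n15.live = 3  [terminal]
21. n12.fin = "pk"  ["pk"]
22. n12.hot = "mq"  ["mq"]
23. n12.key = 3  [a.live]
24. n11.fin = "mqpk"  [S₁.hot ++ S₁.fin]
25. n11.hot = "mqp"  [S₁.hot ++ "p"]
26. n11.key = -3  [-3]
27. n16.ok = false  [terminal]
28. n17.live = 24  [terminal]
29. n10.depth = "umqp"  ["u" ++ S.hot]
30. n19.acc = false  [terminal]
31. n21.ok = true  [terminal]
32. n23.live = 21  [terminal]
33. n24.ok = true  [terminal]
34. n22.wid = "xx"  ["xx"]
35. n22.lab = false  [a.live > 21]
36. n22.lim = 1  [1]
37. n25.acc = true  [terminal]
38. n20.fin = "mv"  ["mv"]
39. n20.hot = "kxx"  ["k" ++ B.wid]
40. n20.key = -5  [B.lim - 6]
41. n26.acc = false  [terminal]
42. n18.wid = "wkxx"  ["w" ++ S.hot]
43. n18.lab = true  [c₁.acc == false]
44. n18.lim = 8  [8]
45. n27.acc = false  [terminal]
46. n9.wid = "umqpn"  [A.depth ++ "n"]
47. n9.lab = true  [B₁.lab == true]
48. n9.lim = 3  [B₁.lim - 5]
49. n0.fin = "pumqpn"  ["p" ++ B.wid]
50. n0.hot = "rnvpuqxxqx"  [S₁.fin ++ S₁.hot]
51. n0.key = 5  [(if B.lab then S₁.key else B.lim) - 16]

"umqpn"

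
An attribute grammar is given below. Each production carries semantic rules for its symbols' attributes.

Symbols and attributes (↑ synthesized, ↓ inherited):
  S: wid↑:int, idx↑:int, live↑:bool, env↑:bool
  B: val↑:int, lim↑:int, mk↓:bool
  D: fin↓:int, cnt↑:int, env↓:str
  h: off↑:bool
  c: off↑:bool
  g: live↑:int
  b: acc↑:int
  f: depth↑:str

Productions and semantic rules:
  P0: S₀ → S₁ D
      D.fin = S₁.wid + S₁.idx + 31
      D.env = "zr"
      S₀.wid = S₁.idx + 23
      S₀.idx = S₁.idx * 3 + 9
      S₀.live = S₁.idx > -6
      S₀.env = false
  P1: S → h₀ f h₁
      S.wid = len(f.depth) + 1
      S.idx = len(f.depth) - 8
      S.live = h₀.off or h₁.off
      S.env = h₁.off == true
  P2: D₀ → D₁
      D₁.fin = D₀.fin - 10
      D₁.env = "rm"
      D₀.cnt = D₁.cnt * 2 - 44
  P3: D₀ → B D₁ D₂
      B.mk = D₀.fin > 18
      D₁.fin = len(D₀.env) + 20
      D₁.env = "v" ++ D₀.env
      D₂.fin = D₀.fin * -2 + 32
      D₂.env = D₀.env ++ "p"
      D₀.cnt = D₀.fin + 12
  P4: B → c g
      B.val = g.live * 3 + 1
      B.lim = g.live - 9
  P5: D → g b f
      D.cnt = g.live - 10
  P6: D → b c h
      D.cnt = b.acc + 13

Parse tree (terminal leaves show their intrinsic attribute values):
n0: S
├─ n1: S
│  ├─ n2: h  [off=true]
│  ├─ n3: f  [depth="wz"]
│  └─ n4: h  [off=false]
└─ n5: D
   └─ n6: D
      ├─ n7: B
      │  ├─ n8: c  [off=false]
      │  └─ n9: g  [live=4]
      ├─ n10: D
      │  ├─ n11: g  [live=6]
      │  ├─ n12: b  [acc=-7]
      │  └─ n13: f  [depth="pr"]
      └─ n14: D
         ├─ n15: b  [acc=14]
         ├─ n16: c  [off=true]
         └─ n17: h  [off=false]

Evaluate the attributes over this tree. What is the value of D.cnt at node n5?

1. n2.off = true  [terminal]
2. n3.depth = "wz"  [terminal]
3. n4.off = false  [terminal]
4. n1.wid = 3  [len(f.depth) + 1]
5. n1.idx = -6  [len(f.depth) - 8]
6. n1.live = true  [h₀.off or h₁.off]
7. n1.env = false  [h₁.off == true]
8. n5.fin = 28  [S₁.wid + S₁.idx + 31]
9. n5.env = "zr"  ["zr"]
10. n6.fin = 18  [D₀.fin - 10]
11. n6.env = "rm"  ["rm"]
12. n7.mk = false  [D₀.fin > 18]
13. n8.off = false  [terminal]
14. n9.live = 4  [terminal]
15. n7.val = 13  [g.live * 3 + 1]
16. n7.lim = -5  [g.live - 9]
17. n10.fin = 22  [len(D₀.env) + 20]
18. n10.env = "vrm"  ["v" ++ D₀.env]
19. n11.live = 6  [terminal]
20. n12.acc = -7  [terminal]
21. n13.depth = "pr"  [terminal]
22. n10.cnt = -4  [g.live - 10]
23. n14.fin = -4  [D₀.fin * -2 + 32]
24. n14.env = "rmp"  [D₀.env ++ "p"]
25. n15.acc = 14  [terminal]
26. n16.off = true  [terminal]
27. n17.off = false  [terminal]
28. n14.cnt = 27  [b.acc + 13]
29. n6.cnt = 30  [D₀.fin + 12]
30. n5.cnt = 16  [D₁.cnt * 2 - 44]
31. n0.wid = 17  [S₁.idx + 23]
32. n0.idx = -9  [S₁.idx * 3 + 9]
33. n0.live = false  [S₁.idx > -6]
34. n0.env = false  [false]

16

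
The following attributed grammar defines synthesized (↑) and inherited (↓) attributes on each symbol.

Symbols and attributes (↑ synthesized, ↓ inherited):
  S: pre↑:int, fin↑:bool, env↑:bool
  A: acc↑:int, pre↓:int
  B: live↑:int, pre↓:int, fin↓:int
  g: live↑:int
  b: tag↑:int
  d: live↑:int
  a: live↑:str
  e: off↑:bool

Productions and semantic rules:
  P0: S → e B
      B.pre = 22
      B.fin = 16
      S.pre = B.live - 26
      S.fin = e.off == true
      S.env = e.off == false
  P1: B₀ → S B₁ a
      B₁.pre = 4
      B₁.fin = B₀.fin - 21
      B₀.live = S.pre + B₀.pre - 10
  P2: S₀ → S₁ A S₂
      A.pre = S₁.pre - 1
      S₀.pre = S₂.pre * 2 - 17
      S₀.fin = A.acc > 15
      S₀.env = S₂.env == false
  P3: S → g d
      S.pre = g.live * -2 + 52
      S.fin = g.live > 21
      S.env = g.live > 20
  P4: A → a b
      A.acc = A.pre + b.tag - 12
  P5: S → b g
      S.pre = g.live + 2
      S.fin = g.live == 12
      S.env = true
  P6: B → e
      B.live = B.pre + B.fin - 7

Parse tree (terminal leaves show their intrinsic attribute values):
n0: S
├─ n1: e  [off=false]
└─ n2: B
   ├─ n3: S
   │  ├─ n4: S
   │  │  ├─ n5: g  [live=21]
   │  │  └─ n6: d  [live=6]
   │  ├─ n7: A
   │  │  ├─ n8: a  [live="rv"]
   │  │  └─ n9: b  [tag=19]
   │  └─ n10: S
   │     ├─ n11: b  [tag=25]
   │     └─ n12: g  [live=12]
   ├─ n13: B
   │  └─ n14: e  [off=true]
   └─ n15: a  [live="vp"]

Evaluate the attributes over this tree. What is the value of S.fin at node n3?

1. n1.off = false  [terminal]
2. n2.pre = 22  [22]
3. n2.fin = 16  [16]
4. n5.live = 21  [terminal]
5. n6.live = 6  [terminal]
6. n4.pre = 10  [g.live * -2 + 52]
7. n4.fin = false  [g.live > 21]
8. n4.env = true  [g.live > 20]
9. n7.pre = 9  [S₁.pre - 1]
10. n8.live = "rv"  [terminal]
11. n9.tag = 19  [terminal]
12. n7.acc = 16  [A.pre + b.tag - 12]
13. n11.tag = 25  [terminal]
14. n12.live = 12  [terminal]
15. n10.pre = 14  [g.live + 2]
16. n10.fin = true  [g.live == 12]
17. n10.env = true  [true]
18. n3.pre = 11  [S₂.pre * 2 - 17]
19. n3.fin = true  [A.acc > 15]
20. n3.env = false  [S₂.env == false]
21. n13.pre = 4  [4]
22. n13.fin = -5  [B₀.fin - 21]
23. n14.off = true  [terminal]
24. n13.live = -8  [B.pre + B.fin - 7]
25. n15.live = "vp"  [terminal]
26. n2.live = 23  [S.pre + B₀.pre - 10]
27. n0.pre = -3  [B.live - 26]
28. n0.fin = false  [e.off == true]
29. n0.env = true  [e.off == false]

true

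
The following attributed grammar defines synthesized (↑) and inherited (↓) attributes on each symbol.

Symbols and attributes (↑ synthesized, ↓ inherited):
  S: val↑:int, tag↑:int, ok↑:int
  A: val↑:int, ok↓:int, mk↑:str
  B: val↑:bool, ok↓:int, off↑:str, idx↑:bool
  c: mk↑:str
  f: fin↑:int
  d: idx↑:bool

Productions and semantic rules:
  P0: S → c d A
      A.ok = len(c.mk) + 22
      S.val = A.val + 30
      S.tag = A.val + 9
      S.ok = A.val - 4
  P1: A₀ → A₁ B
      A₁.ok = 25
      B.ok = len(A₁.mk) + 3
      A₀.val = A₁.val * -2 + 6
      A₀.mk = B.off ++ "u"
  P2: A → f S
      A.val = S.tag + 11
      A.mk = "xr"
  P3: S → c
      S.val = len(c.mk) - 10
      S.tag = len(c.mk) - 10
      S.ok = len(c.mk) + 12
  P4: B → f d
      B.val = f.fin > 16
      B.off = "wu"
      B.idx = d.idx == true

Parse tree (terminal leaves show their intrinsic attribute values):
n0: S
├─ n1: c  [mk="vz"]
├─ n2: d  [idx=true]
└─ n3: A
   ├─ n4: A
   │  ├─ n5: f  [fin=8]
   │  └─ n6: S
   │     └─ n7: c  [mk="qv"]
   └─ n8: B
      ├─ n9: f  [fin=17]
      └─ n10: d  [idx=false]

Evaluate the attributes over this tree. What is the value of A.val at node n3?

0

1. n1.mk = "vz"  [terminal]
2. n2.idx = true  [terminal]
3. n3.ok = 24  [len(c.mk) + 22]
4. n4.ok = 25  [25]
5. n5.fin = 8  [terminal]
6. n7.mk = "qv"  [terminal]
7. n6.val = -8  [len(c.mk) - 10]
8. n6.tag = -8  [len(c.mk) - 10]
9. n6.ok = 14  [len(c.mk) + 12]
10. n4.val = 3  [S.tag + 11]
11. n4.mk = "xr"  ["xr"]
12. n8.ok = 5  [len(A₁.mk) + 3]
13. n9.fin = 17  [terminal]
14. n10.idx = false  [terminal]
15. n8.val = true  [f.fin > 16]
16. n8.off = "wu"  ["wu"]
17. n8.idx = false  [d.idx == true]
18. n3.val = 0  [A₁.val * -2 + 6]
19. n3.mk = "wuu"  [B.off ++ "u"]
20. n0.val = 30  [A.val + 30]
21. n0.tag = 9  [A.val + 9]
22. n0.ok = -4  [A.val - 4]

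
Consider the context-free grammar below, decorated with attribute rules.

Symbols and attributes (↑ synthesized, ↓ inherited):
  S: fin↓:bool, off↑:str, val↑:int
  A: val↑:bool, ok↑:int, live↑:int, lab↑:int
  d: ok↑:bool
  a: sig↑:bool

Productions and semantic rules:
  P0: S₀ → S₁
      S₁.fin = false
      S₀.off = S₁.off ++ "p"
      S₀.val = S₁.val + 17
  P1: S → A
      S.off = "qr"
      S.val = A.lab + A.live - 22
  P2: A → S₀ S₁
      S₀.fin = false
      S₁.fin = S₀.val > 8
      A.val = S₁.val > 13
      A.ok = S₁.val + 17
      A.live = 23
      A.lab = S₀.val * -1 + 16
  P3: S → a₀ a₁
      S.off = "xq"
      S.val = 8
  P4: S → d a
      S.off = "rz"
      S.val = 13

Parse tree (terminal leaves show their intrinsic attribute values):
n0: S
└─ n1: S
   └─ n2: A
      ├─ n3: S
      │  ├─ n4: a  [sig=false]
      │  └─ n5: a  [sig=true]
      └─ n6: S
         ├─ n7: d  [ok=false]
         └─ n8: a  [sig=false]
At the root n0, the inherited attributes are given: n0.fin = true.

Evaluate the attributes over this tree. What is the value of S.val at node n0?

26

1. n0.fin = true  [given at root]
2. n1.fin = false  [false]
3. n3.fin = false  [false]
4. n4.sig = false  [terminal]
5. n5.sig = true  [terminal]
6. n3.off = "xq"  ["xq"]
7. n3.val = 8  [8]
8. n6.fin = false  [S₀.val > 8]
9. n7.ok = false  [terminal]
10. n8.sig = false  [terminal]
11. n6.off = "rz"  ["rz"]
12. n6.val = 13  [13]
13. n2.val = false  [S₁.val > 13]
14. n2.ok = 30  [S₁.val + 17]
15. n2.live = 23  [23]
16. n2.lab = 8  [S₀.val * -1 + 16]
17. n1.off = "qr"  ["qr"]
18. n1.val = 9  [A.lab + A.live - 22]
19. n0.off = "qrp"  [S₁.off ++ "p"]
20. n0.val = 26  [S₁.val + 17]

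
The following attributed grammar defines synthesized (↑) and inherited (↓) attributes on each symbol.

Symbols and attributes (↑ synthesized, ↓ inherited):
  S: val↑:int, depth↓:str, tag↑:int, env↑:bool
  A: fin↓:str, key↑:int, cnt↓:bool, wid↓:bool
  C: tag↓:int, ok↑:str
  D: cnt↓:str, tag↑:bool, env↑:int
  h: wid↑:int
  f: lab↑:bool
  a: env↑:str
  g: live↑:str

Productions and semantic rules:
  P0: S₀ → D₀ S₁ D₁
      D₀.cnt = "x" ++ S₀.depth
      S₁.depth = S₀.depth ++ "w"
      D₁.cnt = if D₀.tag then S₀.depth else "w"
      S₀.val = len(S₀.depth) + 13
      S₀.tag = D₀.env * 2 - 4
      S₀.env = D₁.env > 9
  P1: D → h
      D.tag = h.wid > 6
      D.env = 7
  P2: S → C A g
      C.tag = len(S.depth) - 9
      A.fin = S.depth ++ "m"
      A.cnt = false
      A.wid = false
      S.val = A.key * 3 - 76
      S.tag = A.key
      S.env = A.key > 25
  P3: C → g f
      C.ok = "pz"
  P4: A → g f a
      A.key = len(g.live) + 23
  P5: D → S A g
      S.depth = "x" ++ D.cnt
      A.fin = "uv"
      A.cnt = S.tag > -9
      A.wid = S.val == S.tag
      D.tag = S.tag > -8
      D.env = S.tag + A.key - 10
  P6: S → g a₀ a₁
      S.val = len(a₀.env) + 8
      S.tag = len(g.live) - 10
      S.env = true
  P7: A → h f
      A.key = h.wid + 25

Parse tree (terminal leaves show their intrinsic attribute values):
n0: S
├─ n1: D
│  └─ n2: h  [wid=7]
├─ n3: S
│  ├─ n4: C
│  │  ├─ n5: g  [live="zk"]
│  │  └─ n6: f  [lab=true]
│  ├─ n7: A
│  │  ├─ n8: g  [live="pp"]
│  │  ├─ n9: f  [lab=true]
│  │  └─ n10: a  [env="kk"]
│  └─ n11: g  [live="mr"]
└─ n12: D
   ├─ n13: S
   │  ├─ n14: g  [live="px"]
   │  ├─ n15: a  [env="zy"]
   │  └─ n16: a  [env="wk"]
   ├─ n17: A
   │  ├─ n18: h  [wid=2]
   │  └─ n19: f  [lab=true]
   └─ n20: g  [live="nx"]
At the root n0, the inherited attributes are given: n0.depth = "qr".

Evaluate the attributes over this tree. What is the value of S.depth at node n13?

1. n0.depth = "qr"  [given at root]
2. n1.cnt = "xqr"  ["x" ++ S₀.depth]
3. n2.wid = 7  [terminal]
4. n1.tag = true  [h.wid > 6]
5. n1.env = 7  [7]
6. n3.depth = "qrw"  [S₀.depth ++ "w"]
7. n4.tag = -6  [len(S.depth) - 9]
8. n5.live = "zk"  [terminal]
9. n6.lab = true  [terminal]
10. n4.ok = "pz"  ["pz"]
11. n7.fin = "qrwm"  [S.depth ++ "m"]
12. n7.cnt = false  [false]
13. n7.wid = false  [false]
14. n8.live = "pp"  [terminal]
15. n9.lab = true  [terminal]
16. n10.env = "kk"  [terminal]
17. n7.key = 25  [len(g.live) + 23]
18. n11.live = "mr"  [terminal]
19. n3.val = -1  [A.key * 3 - 76]
20. n3.tag = 25  [A.key]
21. n3.env = false  [A.key > 25]
22. n12.cnt = "qr"  [if D₀.tag then S₀.depth else "w"]
23. n13.depth = "xqr"  ["x" ++ D.cnt]
24. n14.live = "px"  [terminal]
25. n15.env = "zy"  [terminal]
26. n16.env = "wk"  [terminal]
27. n13.val = 10  [len(a₀.env) + 8]
28. n13.tag = -8  [len(g.live) - 10]
29. n13.env = true  [true]
30. n17.fin = "uv"  ["uv"]
31. n17.cnt = true  [S.tag > -9]
32. n17.wid = false  [S.val == S.tag]
33. n18.wid = 2  [terminal]
34. n19.lab = true  [terminal]
35. n17.key = 27  [h.wid + 25]
36. n20.live = "nx"  [terminal]
37. n12.tag = false  [S.tag > -8]
38. n12.env = 9  [S.tag + A.key - 10]
39. n0.val = 15  [len(S₀.depth) + 13]
40. n0.tag = 10  [D₀.env * 2 - 4]
41. n0.env = false  [D₁.env > 9]

"xqr"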